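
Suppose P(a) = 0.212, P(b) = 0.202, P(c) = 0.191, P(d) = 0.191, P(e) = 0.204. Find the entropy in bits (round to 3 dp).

2.321 bits

H = −Σ pᵢ log₂ pᵢ.
−0.212·log₂(0.212) = 0.4744
−0.202·log₂(0.202) = 0.4661
−0.191·log₂(0.191) = 0.4562
−0.191·log₂(0.191) = 0.4562
−0.204·log₂(0.204) = 0.4678
Sum ≈ 2.3208 → 2.321 bits.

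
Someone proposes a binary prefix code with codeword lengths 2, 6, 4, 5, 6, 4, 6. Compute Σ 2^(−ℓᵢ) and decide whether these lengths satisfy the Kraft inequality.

With common denominator 2^6 = 64: Σ 2^(−ℓᵢ) = 16/64 + 1/64 + 4/64 + 2/64 + 1/64 + 4/64 + 1/64 = 29/64 = 0.453125.
Kraft's inequality requires Σ ≤ 1; here Σ = 0.453125 ≤ 1, so such a prefix code exists.

0.453125; yes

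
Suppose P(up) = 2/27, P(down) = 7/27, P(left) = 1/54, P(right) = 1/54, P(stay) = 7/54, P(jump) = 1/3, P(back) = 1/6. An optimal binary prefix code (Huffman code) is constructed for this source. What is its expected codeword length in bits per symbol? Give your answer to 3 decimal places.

2.389 bits/symbol

Repeatedly combine the two least-probable nodes; the expected code length is the sum of the merged weights.
merge 1/54 + 1/54 → 1/27
merge 1/27 + 2/27 → 1/9
merge 1/9 + 7/54 → 13/54
merge 1/6 + 13/54 → 11/27
merge 7/27 + 1/3 → 16/27
merge 11/27 + 16/27 → 1
L = 1/27 + 1/9 + 13/54 + 11/27 + 16/27 + 1 = 43/18 ≈ 2.389 bits/symbol.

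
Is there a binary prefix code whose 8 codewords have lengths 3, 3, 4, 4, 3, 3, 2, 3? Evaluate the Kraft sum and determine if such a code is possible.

With common denominator 2^4 = 16: Σ 2^(−ℓᵢ) = 2/16 + 2/16 + 1/16 + 1/16 + 2/16 + 2/16 + 4/16 + 2/16 = 16/16 = 1.
Kraft's inequality requires Σ ≤ 1; here Σ = 1 ≤ 1, so such a prefix code exists.

1; yes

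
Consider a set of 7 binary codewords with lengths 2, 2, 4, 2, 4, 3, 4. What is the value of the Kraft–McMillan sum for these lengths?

1.0625

With common denominator 2^4 = 16: Σ 2^(−ℓᵢ) = 4/16 + 4/16 + 1/16 + 4/16 + 1/16 + 2/16 + 1/16 = 17/16 = 1.0625.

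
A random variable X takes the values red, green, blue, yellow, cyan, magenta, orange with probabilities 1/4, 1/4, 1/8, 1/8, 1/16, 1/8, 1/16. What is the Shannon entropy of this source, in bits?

2.625 bits

Each probability is a power of 1/2, so log₂(1/p) is an integer.
H = Σ p·log₂(1/p) = 1/4·2 + 1/4·2 + 1/8·3 + 1/8·3 + 1/16·4 + 1/8·3 + 1/16·4 = 2.625 bits.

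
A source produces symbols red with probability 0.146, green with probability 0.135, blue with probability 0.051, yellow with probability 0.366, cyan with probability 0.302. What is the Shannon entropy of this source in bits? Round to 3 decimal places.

H = −Σ pᵢ log₂ pᵢ.
−0.146·log₂(0.146) = 0.4053
−0.135·log₂(0.135) = 0.3900
−0.051·log₂(0.051) = 0.2190
−0.366·log₂(0.366) = 0.5307
−0.302·log₂(0.302) = 0.5217
Sum ≈ 2.0667 → 2.067 bits.

2.067 bits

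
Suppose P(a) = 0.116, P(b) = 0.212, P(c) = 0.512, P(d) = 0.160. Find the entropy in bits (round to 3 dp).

H = −Σ pᵢ log₂ pᵢ.
−0.116·log₂(0.116) = 0.3605
−0.212·log₂(0.212) = 0.4744
−0.512·log₂(0.512) = 0.4945
−0.160·log₂(0.160) = 0.4230
Sum ≈ 1.7524 → 1.752 bits.

1.752 bits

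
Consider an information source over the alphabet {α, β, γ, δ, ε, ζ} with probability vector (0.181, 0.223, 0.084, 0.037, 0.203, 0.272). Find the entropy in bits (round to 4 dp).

H = −Σ pᵢ log₂ pᵢ.
−0.181·log₂(0.181) = 0.4463
−0.223·log₂(0.223) = 0.4828
−0.084·log₂(0.084) = 0.3002
−0.037·log₂(0.037) = 0.1760
−0.203·log₂(0.203) = 0.4670
−0.272·log₂(0.272) = 0.5109
Sum ≈ 2.3832 → 2.3832 bits.

2.3832 bits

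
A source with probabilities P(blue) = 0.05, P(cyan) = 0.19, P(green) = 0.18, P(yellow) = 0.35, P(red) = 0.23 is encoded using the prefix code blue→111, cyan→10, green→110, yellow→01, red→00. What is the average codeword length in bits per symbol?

2.23 bits/symbol

L̄ = Σ pᵢ·ℓᵢ = 0.05·3 + 0.19·2 + 0.18·3 + 0.35·2 + 0.23·2 = 2.23 bits/symbol.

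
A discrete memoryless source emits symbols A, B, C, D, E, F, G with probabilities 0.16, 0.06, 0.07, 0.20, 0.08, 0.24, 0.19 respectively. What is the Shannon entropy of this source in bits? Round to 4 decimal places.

2.6404 bits

H = −Σ pᵢ log₂ pᵢ.
−0.16·log₂(0.16) = 0.4230
−0.06·log₂(0.06) = 0.2435
−0.07·log₂(0.07) = 0.2686
−0.20·log₂(0.20) = 0.4644
−0.08·log₂(0.08) = 0.2915
−0.24·log₂(0.24) = 0.4941
−0.19·log₂(0.19) = 0.4552
Sum ≈ 2.6404 → 2.6404 bits.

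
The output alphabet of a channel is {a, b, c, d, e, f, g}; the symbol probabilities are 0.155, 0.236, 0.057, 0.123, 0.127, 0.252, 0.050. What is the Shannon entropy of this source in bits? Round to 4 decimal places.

2.6112 bits

H = −Σ pᵢ log₂ pᵢ.
−0.155·log₂(0.155) = 0.4169
−0.236·log₂(0.236) = 0.4916
−0.057·log₂(0.057) = 0.2356
−0.123·log₂(0.123) = 0.3719
−0.127·log₂(0.127) = 0.3781
−0.252·log₂(0.252) = 0.5011
−0.050·log₂(0.050) = 0.2161
Sum ≈ 2.6112 → 2.6112 bits.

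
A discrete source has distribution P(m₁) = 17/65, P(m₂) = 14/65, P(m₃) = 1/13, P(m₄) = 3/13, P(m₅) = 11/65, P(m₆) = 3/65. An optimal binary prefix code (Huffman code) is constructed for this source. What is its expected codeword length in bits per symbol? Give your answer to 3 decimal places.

Repeatedly combine the two least-probable nodes; the expected code length is the sum of the merged weights.
merge 3/65 + 1/13 → 8/65
merge 8/65 + 11/65 → 19/65
merge 14/65 + 3/13 → 29/65
merge 17/65 + 19/65 → 36/65
merge 29/65 + 36/65 → 1
L = 8/65 + 19/65 + 29/65 + 36/65 + 1 = 157/65 ≈ 2.415 bits/symbol.

2.415 bits/symbol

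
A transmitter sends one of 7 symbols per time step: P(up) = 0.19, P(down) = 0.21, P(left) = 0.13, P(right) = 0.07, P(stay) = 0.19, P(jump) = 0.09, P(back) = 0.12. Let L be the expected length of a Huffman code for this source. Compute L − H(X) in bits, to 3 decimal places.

0.046 bits

Entropy H = −Σ p log₂ p ≈ 2.7142 bits.
Huffman merges: 7/100+9/100→4/25; 3/25+13/100→1/4; 4/25+19/100→7/20; 19/100+21/100→2/5; 1/4+7/20→3/5; 2/5+3/5→1. L = 69/25 ≈ 2.7600.
L − H = 2.7600 − 2.7142 = 0.046 bits.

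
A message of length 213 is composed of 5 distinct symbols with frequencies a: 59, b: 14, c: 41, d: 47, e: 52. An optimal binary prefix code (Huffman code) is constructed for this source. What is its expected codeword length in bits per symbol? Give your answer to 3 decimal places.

2.258 bits/symbol

Probabilities are the counts divided by 213.
Repeatedly combine the two least-probable nodes; the expected code length is the sum of the merged weights.
merge 14/213 + 41/213 → 55/213
merge 47/213 + 52/213 → 33/71
merge 55/213 + 59/213 → 38/71
merge 33/71 + 38/71 → 1
L = 55/213 + 33/71 + 38/71 + 1 = 481/213 ≈ 2.258 bits/symbol.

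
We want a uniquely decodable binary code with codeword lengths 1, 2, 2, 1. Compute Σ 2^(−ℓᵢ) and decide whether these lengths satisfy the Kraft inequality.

1.5; no

With common denominator 2^2 = 4: Σ 2^(−ℓᵢ) = 2/4 + 1/4 + 1/4 + 2/4 = 6/4 = 1.5.
Kraft's inequality requires Σ ≤ 1; here Σ = 1.5 > 1, so no such prefix code exists.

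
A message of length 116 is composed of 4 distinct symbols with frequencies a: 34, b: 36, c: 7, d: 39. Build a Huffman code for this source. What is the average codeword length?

2 bits/symbol

Probabilities are the counts divided by 116.
Repeatedly combine the two least-probable nodes; the expected code length is the sum of the merged weights.
merge 7/116 + 17/58 → 41/116
merge 9/29 + 39/116 → 75/116
merge 41/116 + 75/116 → 1
L = 41/116 + 75/116 + 1 = 2 bits/symbol.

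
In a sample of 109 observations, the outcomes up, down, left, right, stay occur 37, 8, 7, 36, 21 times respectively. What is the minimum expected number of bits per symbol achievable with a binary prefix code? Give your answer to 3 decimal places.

2.128 bits/symbol

Probabilities are the counts divided by 109.
Repeatedly combine the two least-probable nodes; the expected code length is the sum of the merged weights.
merge 7/109 + 8/109 → 15/109
merge 15/109 + 21/109 → 36/109
merge 36/109 + 36/109 → 72/109
merge 37/109 + 72/109 → 1
L = 15/109 + 36/109 + 72/109 + 1 = 232/109 ≈ 2.128 bits/symbol.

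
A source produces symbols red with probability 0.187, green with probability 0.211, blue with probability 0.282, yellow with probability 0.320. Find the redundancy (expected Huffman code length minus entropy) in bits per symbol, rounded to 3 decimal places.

0.033 bits

Entropy H = −Σ p log₂ p ≈ 1.9670 bits.
Huffman merges: 187/1000+211/1000→199/500; 141/500+8/25→301/500; 199/500+301/500→1. L = 2 ≈ 2.0000.
L − H = 2.0000 − 1.9670 = 0.033 bits.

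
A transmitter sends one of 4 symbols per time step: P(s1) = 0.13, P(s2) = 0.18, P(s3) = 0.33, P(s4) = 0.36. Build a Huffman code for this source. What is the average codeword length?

Repeatedly combine the two least-probable nodes; the expected code length is the sum of the merged weights.
merge 13/100 + 9/50 → 31/100
merge 31/100 + 33/100 → 16/25
merge 9/25 + 16/25 → 1
L = 31/100 + 16/25 + 1 = 39/20 = 1.95 bits/symbol.

1.95 bits/symbol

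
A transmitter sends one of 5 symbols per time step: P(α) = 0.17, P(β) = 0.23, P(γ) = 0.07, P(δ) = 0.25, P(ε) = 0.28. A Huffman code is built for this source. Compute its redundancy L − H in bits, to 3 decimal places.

0.035 bits

Entropy H = −Σ p log₂ p ≈ 2.2050 bits.
Huffman merges: 7/100+17/100→6/25; 23/100+6/25→47/100; 1/4+7/25→53/100; 47/100+53/100→1. L = 56/25 ≈ 2.2400.
L − H = 2.2400 − 2.2050 = 0.035 bits.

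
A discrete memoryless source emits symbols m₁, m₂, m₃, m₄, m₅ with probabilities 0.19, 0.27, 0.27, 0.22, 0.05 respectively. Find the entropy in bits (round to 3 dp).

2.172 bits

H = −Σ pᵢ log₂ pᵢ.
−0.19·log₂(0.19) = 0.4552
−0.27·log₂(0.27) = 0.5100
−0.27·log₂(0.27) = 0.5100
−0.22·log₂(0.22) = 0.4806
−0.05·log₂(0.05) = 0.2161
Sum ≈ 2.1719 → 2.172 bits.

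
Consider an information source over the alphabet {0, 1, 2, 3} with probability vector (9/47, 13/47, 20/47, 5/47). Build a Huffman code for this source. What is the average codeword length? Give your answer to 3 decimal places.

Repeatedly combine the two least-probable nodes; the expected code length is the sum of the merged weights.
merge 5/47 + 9/47 → 14/47
merge 13/47 + 14/47 → 27/47
merge 20/47 + 27/47 → 1
L = 14/47 + 27/47 + 1 = 88/47 ≈ 1.872 bits/symbol.

1.872 bits/symbol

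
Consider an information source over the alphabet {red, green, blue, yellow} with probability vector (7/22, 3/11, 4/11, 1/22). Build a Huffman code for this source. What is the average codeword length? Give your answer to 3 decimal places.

1.955 bits/symbol

Repeatedly combine the two least-probable nodes; the expected code length is the sum of the merged weights.
merge 1/22 + 3/11 → 7/22
merge 7/22 + 7/22 → 7/11
merge 4/11 + 7/11 → 1
L = 7/22 + 7/11 + 1 = 43/22 ≈ 1.955 bits/symbol.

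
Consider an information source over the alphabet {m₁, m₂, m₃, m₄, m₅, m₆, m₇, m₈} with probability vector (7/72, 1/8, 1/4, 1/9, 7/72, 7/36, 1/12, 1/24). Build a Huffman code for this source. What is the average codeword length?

Repeatedly combine the two least-probable nodes; the expected code length is the sum of the merged weights.
merge 1/24 + 1/12 → 1/8
merge 7/72 + 7/72 → 7/36
merge 1/9 + 1/8 → 17/72
merge 1/8 + 7/36 → 23/72
merge 7/36 + 17/72 → 31/72
merge 1/4 + 23/72 → 41/72
merge 31/72 + 41/72 → 1
L = 1/8 + 7/36 + 17/72 + 23/72 + 31/72 + 41/72 + 1 = 23/8 = 2.875 bits/symbol.

2.875 bits/symbol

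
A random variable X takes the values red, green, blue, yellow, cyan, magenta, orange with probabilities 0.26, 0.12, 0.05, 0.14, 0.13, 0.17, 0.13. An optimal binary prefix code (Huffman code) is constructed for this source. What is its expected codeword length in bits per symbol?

Repeatedly combine the two least-probable nodes; the expected code length is the sum of the merged weights.
merge 1/20 + 3/25 → 17/100
merge 13/100 + 13/100 → 13/50
merge 7/50 + 17/100 → 31/100
merge 17/100 + 13/50 → 43/100
merge 13/50 + 31/100 → 57/100
merge 43/100 + 57/100 → 1
L = 17/100 + 13/50 + 31/100 + 43/100 + 57/100 + 1 = 137/50 = 2.74 bits/symbol.

2.74 bits/symbol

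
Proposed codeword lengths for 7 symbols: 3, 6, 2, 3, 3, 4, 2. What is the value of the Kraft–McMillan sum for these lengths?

0.953125

With common denominator 2^6 = 64: Σ 2^(−ℓᵢ) = 8/64 + 1/64 + 16/64 + 8/64 + 8/64 + 4/64 + 16/64 = 61/64 = 0.953125.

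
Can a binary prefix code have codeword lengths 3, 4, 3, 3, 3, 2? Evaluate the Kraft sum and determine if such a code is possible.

0.8125; yes

With common denominator 2^4 = 16: Σ 2^(−ℓᵢ) = 2/16 + 1/16 + 2/16 + 2/16 + 2/16 + 4/16 = 13/16 = 0.8125.
Kraft's inequality requires Σ ≤ 1; here Σ = 0.8125 ≤ 1, so such a prefix code exists.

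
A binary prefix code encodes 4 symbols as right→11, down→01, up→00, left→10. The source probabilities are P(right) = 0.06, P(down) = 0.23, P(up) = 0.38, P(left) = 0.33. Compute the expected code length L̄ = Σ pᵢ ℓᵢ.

L̄ = Σ pᵢ·ℓᵢ = 0.06·2 + 0.23·2 + 0.38·2 + 0.33·2 = 2 bits/symbol.

2 bits/symbol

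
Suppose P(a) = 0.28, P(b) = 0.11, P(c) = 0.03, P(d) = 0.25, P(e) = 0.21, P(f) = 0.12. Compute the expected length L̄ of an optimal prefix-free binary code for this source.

Repeatedly combine the two least-probable nodes; the expected code length is the sum of the merged weights.
merge 3/100 + 11/100 → 7/50
merge 3/25 + 7/50 → 13/50
merge 21/100 + 1/4 → 23/50
merge 13/50 + 7/25 → 27/50
merge 23/50 + 27/50 → 1
L = 7/50 + 13/50 + 23/50 + 27/50 + 1 = 12/5 = 2.4 bits/symbol.

2.4 bits/symbol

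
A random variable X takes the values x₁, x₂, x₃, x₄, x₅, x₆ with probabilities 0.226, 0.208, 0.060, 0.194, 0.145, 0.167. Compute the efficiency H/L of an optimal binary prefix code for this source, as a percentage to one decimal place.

Entropy H = −Σ p log₂ p ≈ 2.4938 bits.
Huffman merges: 3/50+29/200→41/200; 167/1000+97/500→361/1000; 41/200+26/125→413/1000; 113/500+361/1000→587/1000; 413/1000+587/1000→1. L = 1283/500 ≈ 2.5660.
Efficiency = H/L = 2.4938/2.5660 = 97.2%.

97.2%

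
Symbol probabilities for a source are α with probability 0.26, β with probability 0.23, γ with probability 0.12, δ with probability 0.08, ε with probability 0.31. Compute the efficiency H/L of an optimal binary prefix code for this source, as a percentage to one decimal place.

98.9%

Entropy H = −Σ p log₂ p ≈ 2.1753 bits.
Huffman merges: 2/25+3/25→1/5; 1/5+23/100→43/100; 13/50+31/100→57/100; 43/100+57/100→1. L = 11/5 ≈ 2.2000.
Efficiency = H/L = 2.1753/2.2000 = 98.9%.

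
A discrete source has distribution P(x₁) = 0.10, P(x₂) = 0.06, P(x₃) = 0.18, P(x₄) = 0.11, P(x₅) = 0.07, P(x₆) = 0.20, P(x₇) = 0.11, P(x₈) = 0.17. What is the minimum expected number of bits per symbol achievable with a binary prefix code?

2.93 bits/symbol

Repeatedly combine the two least-probable nodes; the expected code length is the sum of the merged weights.
merge 3/50 + 7/100 → 13/100
merge 1/10 + 11/100 → 21/100
merge 11/100 + 13/100 → 6/25
merge 17/100 + 9/50 → 7/20
merge 1/5 + 21/100 → 41/100
merge 6/25 + 7/20 → 59/100
merge 41/100 + 59/100 → 1
L = 13/100 + 21/100 + 6/25 + 7/20 + 41/100 + 59/100 + 1 = 293/100 = 2.93 bits/symbol.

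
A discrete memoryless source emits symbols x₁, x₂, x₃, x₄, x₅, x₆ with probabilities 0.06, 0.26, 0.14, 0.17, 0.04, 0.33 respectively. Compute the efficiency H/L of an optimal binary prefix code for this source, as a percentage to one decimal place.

Entropy H = −Σ p log₂ p ≈ 2.2941 bits.
Huffman merges: 1/25+3/50→1/10; 1/10+7/50→6/25; 17/100+6/25→41/100; 13/50+33/100→59/100; 41/100+59/100→1. L = 117/50 ≈ 2.3400.
Efficiency = H/L = 2.2941/2.3400 = 98.0%.

98.0%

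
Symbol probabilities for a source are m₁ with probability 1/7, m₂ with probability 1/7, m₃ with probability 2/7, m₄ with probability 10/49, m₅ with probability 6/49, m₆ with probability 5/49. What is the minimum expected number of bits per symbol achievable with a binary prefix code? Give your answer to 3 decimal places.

Repeatedly combine the two least-probable nodes; the expected code length is the sum of the merged weights.
merge 5/49 + 6/49 → 11/49
merge 1/7 + 1/7 → 2/7
merge 10/49 + 11/49 → 3/7
merge 2/7 + 2/7 → 4/7
merge 3/7 + 4/7 → 1
L = 11/49 + 2/7 + 3/7 + 4/7 + 1 = 123/49 ≈ 2.510 bits/symbol.

2.510 bits/symbol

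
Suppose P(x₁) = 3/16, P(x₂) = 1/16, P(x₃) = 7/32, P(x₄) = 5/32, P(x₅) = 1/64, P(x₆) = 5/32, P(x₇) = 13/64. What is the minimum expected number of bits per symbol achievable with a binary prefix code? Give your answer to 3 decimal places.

2.656 bits/symbol

Repeatedly combine the two least-probable nodes; the expected code length is the sum of the merged weights.
merge 1/64 + 1/16 → 5/64
merge 5/64 + 5/32 → 15/64
merge 5/32 + 3/16 → 11/32
merge 13/64 + 7/32 → 27/64
merge 15/64 + 11/32 → 37/64
merge 27/64 + 37/64 → 1
L = 5/64 + 15/64 + 11/32 + 27/64 + 37/64 + 1 = 85/32 ≈ 2.656 bits/symbol.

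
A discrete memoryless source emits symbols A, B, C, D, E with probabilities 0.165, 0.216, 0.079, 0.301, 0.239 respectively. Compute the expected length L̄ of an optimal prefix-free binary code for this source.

2.244 bits/symbol

Repeatedly combine the two least-probable nodes; the expected code length is the sum of the merged weights.
merge 79/1000 + 33/200 → 61/250
merge 27/125 + 239/1000 → 91/200
merge 61/250 + 301/1000 → 109/200
merge 91/200 + 109/200 → 1
L = 61/250 + 91/200 + 109/200 + 1 = 561/250 = 2.244 bits/symbol.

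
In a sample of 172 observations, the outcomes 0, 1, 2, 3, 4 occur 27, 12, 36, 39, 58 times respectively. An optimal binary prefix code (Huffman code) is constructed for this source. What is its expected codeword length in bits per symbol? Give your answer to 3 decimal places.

Probabilities are the counts divided by 172.
Repeatedly combine the two least-probable nodes; the expected code length is the sum of the merged weights.
merge 3/43 + 27/172 → 39/172
merge 9/43 + 39/172 → 75/172
merge 39/172 + 29/86 → 97/172
merge 75/172 + 97/172 → 1
L = 39/172 + 75/172 + 97/172 + 1 = 383/172 ≈ 2.227 bits/symbol.

2.227 bits/symbol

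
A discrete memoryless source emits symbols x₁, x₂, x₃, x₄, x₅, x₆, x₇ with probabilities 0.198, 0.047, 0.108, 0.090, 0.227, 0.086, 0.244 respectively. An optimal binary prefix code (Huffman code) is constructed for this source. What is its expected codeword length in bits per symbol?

Repeatedly combine the two least-probable nodes; the expected code length is the sum of the merged weights.
merge 47/1000 + 43/500 → 133/1000
merge 9/100 + 27/250 → 99/500
merge 133/1000 + 99/500 → 331/1000
merge 99/500 + 227/1000 → 17/40
merge 61/250 + 331/1000 → 23/40
merge 17/40 + 23/40 → 1
L = 133/1000 + 99/500 + 331/1000 + 17/40 + 23/40 + 1 = 1331/500 = 2.662 bits/symbol.

2.662 bits/symbol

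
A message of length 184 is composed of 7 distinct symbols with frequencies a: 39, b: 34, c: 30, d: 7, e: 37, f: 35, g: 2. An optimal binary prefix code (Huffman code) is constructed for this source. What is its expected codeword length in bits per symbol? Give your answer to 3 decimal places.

2.636 bits/symbol

Probabilities are the counts divided by 184.
Repeatedly combine the two least-probable nodes; the expected code length is the sum of the merged weights.
merge 1/92 + 7/184 → 9/184
merge 9/184 + 15/92 → 39/184
merge 17/92 + 35/184 → 3/8
merge 37/184 + 39/184 → 19/46
merge 39/184 + 3/8 → 27/46
merge 19/46 + 27/46 → 1
L = 9/184 + 39/184 + 3/8 + 19/46 + 27/46 + 1 = 485/184 ≈ 2.636 bits/symbol.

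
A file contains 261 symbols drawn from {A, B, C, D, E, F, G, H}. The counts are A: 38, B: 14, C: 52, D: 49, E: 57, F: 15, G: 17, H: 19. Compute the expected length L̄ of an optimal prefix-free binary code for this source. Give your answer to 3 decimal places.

Probabilities are the counts divided by 261.
Repeatedly combine the two least-probable nodes; the expected code length is the sum of the merged weights.
merge 14/261 + 5/87 → 1/9
merge 17/261 + 19/261 → 4/29
merge 1/9 + 4/29 → 65/261
merge 38/261 + 49/261 → 1/3
merge 52/261 + 19/87 → 109/261
merge 65/261 + 1/3 → 152/261
merge 109/261 + 152/261 → 1
L = 1/9 + 4/29 + 65/261 + 1/3 + 109/261 + 152/261 + 1 = 739/261 ≈ 2.831 bits/symbol.

2.831 bits/symbol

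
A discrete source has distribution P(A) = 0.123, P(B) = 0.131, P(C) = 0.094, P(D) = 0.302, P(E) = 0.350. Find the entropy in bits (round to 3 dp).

H = −Σ pᵢ log₂ pᵢ.
−0.123·log₂(0.123) = 0.3719
−0.131·log₂(0.131) = 0.3841
−0.094·log₂(0.094) = 0.3207
−0.302·log₂(0.302) = 0.5217
−0.350·log₂(0.350) = 0.5301
Sum ≈ 2.1284 → 2.128 bits.

2.128 bits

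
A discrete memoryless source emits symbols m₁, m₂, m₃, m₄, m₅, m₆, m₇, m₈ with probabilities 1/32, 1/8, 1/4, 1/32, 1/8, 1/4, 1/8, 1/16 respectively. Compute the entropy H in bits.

2.6875 bits

Each probability is a power of 1/2, so log₂(1/p) is an integer.
H = Σ p·log₂(1/p) = 1/32·5 + 1/8·3 + 1/4·2 + 1/32·5 + 1/8·3 + 1/4·2 + 1/8·3 + 1/16·4 = 2.6875 bits.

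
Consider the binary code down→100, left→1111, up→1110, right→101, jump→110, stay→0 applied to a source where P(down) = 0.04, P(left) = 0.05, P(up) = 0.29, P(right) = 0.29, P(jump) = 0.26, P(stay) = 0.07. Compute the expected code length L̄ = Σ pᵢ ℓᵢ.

3.2 bits/symbol

L̄ = Σ pᵢ·ℓᵢ = 0.04·3 + 0.05·4 + 0.29·4 + 0.29·3 + 0.26·3 + 0.07·1 = 3.2 bits/symbol.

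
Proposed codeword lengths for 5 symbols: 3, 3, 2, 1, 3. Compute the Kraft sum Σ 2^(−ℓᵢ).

With common denominator 2^3 = 8: Σ 2^(−ℓᵢ) = 1/8 + 1/8 + 2/8 + 4/8 + 1/8 = 9/8 = 1.125.

1.125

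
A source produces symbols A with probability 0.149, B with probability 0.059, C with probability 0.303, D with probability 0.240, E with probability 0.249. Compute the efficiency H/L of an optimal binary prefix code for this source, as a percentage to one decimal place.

Entropy H = −Σ p log₂ p ≈ 2.1657 bits.
Huffman merges: 59/1000+149/1000→26/125; 26/125+6/25→56/125; 249/1000+303/1000→69/125; 56/125+69/125→1. L = 276/125 ≈ 2.2080.
Efficiency = H/L = 2.1657/2.2080 = 98.1%.

98.1%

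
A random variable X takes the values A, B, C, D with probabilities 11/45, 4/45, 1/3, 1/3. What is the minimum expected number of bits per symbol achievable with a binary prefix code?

2 bits/symbol

Repeatedly combine the two least-probable nodes; the expected code length is the sum of the merged weights.
merge 4/45 + 11/45 → 1/3
merge 1/3 + 1/3 → 2/3
merge 1/3 + 2/3 → 1
L = 1/3 + 2/3 + 1 = 2 bits/symbol.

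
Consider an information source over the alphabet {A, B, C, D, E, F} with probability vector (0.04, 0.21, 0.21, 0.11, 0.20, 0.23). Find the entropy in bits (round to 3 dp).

H = −Σ pᵢ log₂ pᵢ.
−0.04·log₂(0.04) = 0.1858
−0.21·log₂(0.21) = 0.4728
−0.21·log₂(0.21) = 0.4728
−0.11·log₂(0.11) = 0.3503
−0.20·log₂(0.20) = 0.4644
−0.23·log₂(0.23) = 0.4877
Sum ≈ 2.4337 → 2.434 bits.

2.434 bits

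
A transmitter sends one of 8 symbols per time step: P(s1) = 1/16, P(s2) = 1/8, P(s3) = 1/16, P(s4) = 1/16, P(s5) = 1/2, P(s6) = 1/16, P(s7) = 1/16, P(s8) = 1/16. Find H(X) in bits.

2.375 bits

Each probability is a power of 1/2, so log₂(1/p) is an integer.
H = Σ p·log₂(1/p) = 1/16·4 + 1/8·3 + 1/16·4 + 1/16·4 + 1/2·1 + 1/16·4 + 1/16·4 + 1/16·4 = 2.375 bits.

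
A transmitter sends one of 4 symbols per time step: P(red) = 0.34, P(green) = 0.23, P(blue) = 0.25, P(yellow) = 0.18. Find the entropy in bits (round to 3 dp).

1.962 bits

H = −Σ pᵢ log₂ pᵢ.
−0.34·log₂(0.34) = 0.5292
−0.23·log₂(0.23) = 0.4877
−0.25·log₂(0.25) = 0.5000
−0.18·log₂(0.18) = 0.4453
Sum ≈ 1.9621 → 1.962 bits.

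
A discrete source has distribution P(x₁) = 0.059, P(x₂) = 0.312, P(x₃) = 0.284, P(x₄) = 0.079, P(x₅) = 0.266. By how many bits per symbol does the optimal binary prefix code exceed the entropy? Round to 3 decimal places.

0.060 bits

Entropy H = −Σ p log₂ p ≈ 2.0784 bits.
Huffman merges: 59/1000+79/1000→69/500; 69/500+133/500→101/250; 71/250+39/125→149/250; 101/250+149/250→1. L = 1069/500 ≈ 2.1380.
L − H = 2.1380 − 2.0784 = 0.060 bits.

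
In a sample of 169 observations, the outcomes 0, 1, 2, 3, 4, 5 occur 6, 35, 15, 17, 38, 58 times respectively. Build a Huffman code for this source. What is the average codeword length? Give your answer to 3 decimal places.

Probabilities are the counts divided by 169.
Repeatedly combine the two least-probable nodes; the expected code length is the sum of the merged weights.
merge 6/169 + 15/169 → 21/169
merge 17/169 + 21/169 → 38/169
merge 35/169 + 38/169 → 73/169
merge 38/169 + 58/169 → 96/169
merge 73/169 + 96/169 → 1
L = 21/169 + 38/169 + 73/169 + 96/169 + 1 = 397/169 ≈ 2.349 bits/symbol.

2.349 bits/symbol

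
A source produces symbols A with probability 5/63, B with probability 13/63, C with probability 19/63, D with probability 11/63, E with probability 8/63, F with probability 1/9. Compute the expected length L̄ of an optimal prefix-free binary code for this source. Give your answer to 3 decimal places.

2.492 bits/symbol

Repeatedly combine the two least-probable nodes; the expected code length is the sum of the merged weights.
merge 5/63 + 1/9 → 4/21
merge 8/63 + 11/63 → 19/63
merge 4/21 + 13/63 → 25/63
merge 19/63 + 19/63 → 38/63
merge 25/63 + 38/63 → 1
L = 4/21 + 19/63 + 25/63 + 38/63 + 1 = 157/63 ≈ 2.492 bits/symbol.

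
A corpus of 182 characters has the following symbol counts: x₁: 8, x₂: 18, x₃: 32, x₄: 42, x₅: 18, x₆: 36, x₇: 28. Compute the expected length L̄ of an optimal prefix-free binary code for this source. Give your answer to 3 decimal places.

2.714 bits/symbol

Probabilities are the counts divided by 182.
Repeatedly combine the two least-probable nodes; the expected code length is the sum of the merged weights.
merge 4/91 + 9/91 → 1/7
merge 9/91 + 1/7 → 22/91
merge 2/13 + 16/91 → 30/91
merge 18/91 + 3/13 → 3/7
merge 22/91 + 30/91 → 4/7
merge 3/7 + 4/7 → 1
L = 1/7 + 22/91 + 30/91 + 3/7 + 4/7 + 1 = 19/7 ≈ 2.714 bits/symbol.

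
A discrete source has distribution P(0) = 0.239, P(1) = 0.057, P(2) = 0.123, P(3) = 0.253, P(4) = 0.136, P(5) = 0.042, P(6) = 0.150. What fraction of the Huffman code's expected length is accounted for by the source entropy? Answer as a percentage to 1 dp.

Entropy H = −Σ p log₂ p ≈ 2.5967 bits.
Huffman merges: 21/500+57/1000→99/1000; 99/1000+123/1000→111/500; 17/125+3/20→143/500; 111/500+239/1000→461/1000; 253/1000+143/500→539/1000; 461/1000+539/1000→1. L = 2607/1000 ≈ 2.6070.
Efficiency = H/L = 2.5967/2.6070 = 99.6%.

99.6%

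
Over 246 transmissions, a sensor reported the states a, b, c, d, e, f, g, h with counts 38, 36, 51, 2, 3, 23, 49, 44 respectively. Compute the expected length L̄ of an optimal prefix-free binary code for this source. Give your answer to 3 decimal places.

Probabilities are the counts divided by 246.
Repeatedly combine the two least-probable nodes; the expected code length is the sum of the merged weights.
merge 1/123 + 1/82 → 5/246
merge 5/246 + 23/246 → 14/123
merge 14/123 + 6/41 → 32/123
merge 19/123 + 22/123 → 1/3
merge 49/246 + 17/82 → 50/123
merge 32/123 + 1/3 → 73/123
merge 50/123 + 73/123 → 1
L = 5/246 + 14/123 + 32/123 + 1/3 + 50/123 + 73/123 + 1 = 671/246 ≈ 2.728 bits/symbol.

2.728 bits/symbol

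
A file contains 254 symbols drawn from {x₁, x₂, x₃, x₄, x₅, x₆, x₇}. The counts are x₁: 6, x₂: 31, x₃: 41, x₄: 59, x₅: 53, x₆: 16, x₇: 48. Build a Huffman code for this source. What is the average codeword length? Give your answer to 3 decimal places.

2.646 bits/symbol

Probabilities are the counts divided by 254.
Repeatedly combine the two least-probable nodes; the expected code length is the sum of the merged weights.
merge 3/127 + 8/127 → 11/127
merge 11/127 + 31/254 → 53/254
merge 41/254 + 24/127 → 89/254
merge 53/254 + 53/254 → 53/127
merge 59/254 + 89/254 → 74/127
merge 53/127 + 74/127 → 1
L = 11/127 + 53/254 + 89/254 + 53/127 + 74/127 + 1 = 336/127 ≈ 2.646 bits/symbol.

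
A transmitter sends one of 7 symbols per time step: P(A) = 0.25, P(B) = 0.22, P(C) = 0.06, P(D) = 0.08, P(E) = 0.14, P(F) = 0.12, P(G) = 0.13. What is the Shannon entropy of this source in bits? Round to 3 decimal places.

2.662 bits

H = −Σ pᵢ log₂ pᵢ.
−0.25·log₂(0.25) = 0.5000
−0.22·log₂(0.22) = 0.4806
−0.06·log₂(0.06) = 0.2435
−0.08·log₂(0.08) = 0.2915
−0.14·log₂(0.14) = 0.3971
−0.12·log₂(0.12) = 0.3671
−0.13·log₂(0.13) = 0.3826
Sum ≈ 2.6624 → 2.662 bits.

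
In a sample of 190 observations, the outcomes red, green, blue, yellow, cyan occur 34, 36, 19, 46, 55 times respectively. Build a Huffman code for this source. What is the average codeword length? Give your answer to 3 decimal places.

2.279 bits/symbol

Probabilities are the counts divided by 190.
Repeatedly combine the two least-probable nodes; the expected code length is the sum of the merged weights.
merge 1/10 + 17/95 → 53/190
merge 18/95 + 23/95 → 41/95
merge 53/190 + 11/38 → 54/95
merge 41/95 + 54/95 → 1
L = 53/190 + 41/95 + 54/95 + 1 = 433/190 ≈ 2.279 bits/symbol.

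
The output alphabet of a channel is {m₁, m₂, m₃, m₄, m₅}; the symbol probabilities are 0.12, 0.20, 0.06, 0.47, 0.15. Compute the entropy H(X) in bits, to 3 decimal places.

1.997 bits

H = −Σ pᵢ log₂ pᵢ.
−0.12·log₂(0.12) = 0.3671
−0.20·log₂(0.20) = 0.4644
−0.06·log₂(0.06) = 0.2435
−0.47·log₂(0.47) = 0.5120
−0.15·log₂(0.15) = 0.4105
Sum ≈ 1.9975 → 1.997 bits.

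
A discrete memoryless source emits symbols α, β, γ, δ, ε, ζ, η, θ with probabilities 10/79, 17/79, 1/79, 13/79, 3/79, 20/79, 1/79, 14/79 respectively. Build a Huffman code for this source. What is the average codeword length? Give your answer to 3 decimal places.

2.620 bits/symbol

Repeatedly combine the two least-probable nodes; the expected code length is the sum of the merged weights.
merge 1/79 + 1/79 → 2/79
merge 2/79 + 3/79 → 5/79
merge 5/79 + 10/79 → 15/79
merge 13/79 + 14/79 → 27/79
merge 15/79 + 17/79 → 32/79
merge 20/79 + 27/79 → 47/79
merge 32/79 + 47/79 → 1
L = 2/79 + 5/79 + 15/79 + 27/79 + 32/79 + 47/79 + 1 = 207/79 ≈ 2.620 bits/symbol.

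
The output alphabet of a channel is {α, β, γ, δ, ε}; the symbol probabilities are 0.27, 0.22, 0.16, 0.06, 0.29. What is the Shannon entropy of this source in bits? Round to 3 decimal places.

H = −Σ pᵢ log₂ pᵢ.
−0.27·log₂(0.27) = 0.5100
−0.22·log₂(0.22) = 0.4806
−0.16·log₂(0.16) = 0.4230
−0.06·log₂(0.06) = 0.2435
−0.29·log₂(0.29) = 0.5179
Sum ≈ 2.1750 → 2.175 bits.

2.175 bits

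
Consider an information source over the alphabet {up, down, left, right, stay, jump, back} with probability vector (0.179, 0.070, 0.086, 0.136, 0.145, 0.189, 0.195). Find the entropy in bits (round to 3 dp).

2.727 bits

H = −Σ pᵢ log₂ pᵢ.
−0.179·log₂(0.179) = 0.4443
−0.070·log₂(0.070) = 0.2686
−0.086·log₂(0.086) = 0.3044
−0.136·log₂(0.136) = 0.3915
−0.145·log₂(0.145) = 0.4040
−0.189·log₂(0.189) = 0.4543
−0.195·log₂(0.195) = 0.4599
Sum ≈ 2.7268 → 2.727 bits.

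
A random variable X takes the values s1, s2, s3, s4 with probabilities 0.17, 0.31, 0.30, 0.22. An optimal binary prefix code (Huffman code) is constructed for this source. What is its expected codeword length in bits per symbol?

2 bits/symbol

Repeatedly combine the two least-probable nodes; the expected code length is the sum of the merged weights.
merge 17/100 + 11/50 → 39/100
merge 3/10 + 31/100 → 61/100
merge 39/100 + 61/100 → 1
L = 39/100 + 61/100 + 1 = 2 bits/symbol.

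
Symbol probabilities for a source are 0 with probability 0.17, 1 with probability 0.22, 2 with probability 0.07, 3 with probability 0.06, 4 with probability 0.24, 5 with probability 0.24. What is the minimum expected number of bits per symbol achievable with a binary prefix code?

Repeatedly combine the two least-probable nodes; the expected code length is the sum of the merged weights.
merge 3/50 + 7/100 → 13/100
merge 13/100 + 17/100 → 3/10
merge 11/50 + 6/25 → 23/50
merge 6/25 + 3/10 → 27/50
merge 23/50 + 27/50 → 1
L = 13/100 + 3/10 + 23/50 + 27/50 + 1 = 243/100 = 2.43 bits/symbol.

2.43 bits/symbol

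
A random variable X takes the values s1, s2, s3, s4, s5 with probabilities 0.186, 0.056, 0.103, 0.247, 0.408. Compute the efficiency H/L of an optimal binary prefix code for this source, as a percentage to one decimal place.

Entropy H = −Σ p log₂ p ≈ 2.0480 bits.
Huffman merges: 7/125+103/1000→159/1000; 159/1000+93/500→69/200; 247/1000+69/200→74/125; 51/125+74/125→1. L = 262/125 ≈ 2.0960.
Efficiency = H/L = 2.0480/2.0960 = 97.7%.

97.7%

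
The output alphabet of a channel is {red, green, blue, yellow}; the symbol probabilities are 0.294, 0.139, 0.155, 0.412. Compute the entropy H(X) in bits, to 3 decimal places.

1.859 bits

H = −Σ pᵢ log₂ pᵢ.
−0.294·log₂(0.294) = 0.5192
−0.139·log₂(0.139) = 0.3957
−0.155·log₂(0.155) = 0.4169
−0.412·log₂(0.412) = 0.5271
Sum ≈ 1.8589 → 1.859 bits.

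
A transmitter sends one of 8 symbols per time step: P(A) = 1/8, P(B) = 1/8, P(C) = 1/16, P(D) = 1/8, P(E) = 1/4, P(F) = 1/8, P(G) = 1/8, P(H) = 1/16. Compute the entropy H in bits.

Each probability is a power of 1/2, so log₂(1/p) is an integer.
H = Σ p·log₂(1/p) = 1/8·3 + 1/8·3 + 1/16·4 + 1/8·3 + 1/4·2 + 1/8·3 + 1/8·3 + 1/16·4 = 2.875 bits.

2.875 bits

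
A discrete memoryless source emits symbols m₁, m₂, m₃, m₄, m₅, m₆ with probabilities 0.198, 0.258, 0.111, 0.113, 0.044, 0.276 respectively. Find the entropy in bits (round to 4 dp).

2.3852 bits

H = −Σ pᵢ log₂ pᵢ.
−0.198·log₂(0.198) = 0.4626
−0.258·log₂(0.258) = 0.5043
−0.111·log₂(0.111) = 0.3520
−0.113·log₂(0.113) = 0.3555
−0.044·log₂(0.044) = 0.1983
−0.276·log₂(0.276) = 0.5126
Sum ≈ 2.3852 → 2.3852 bits.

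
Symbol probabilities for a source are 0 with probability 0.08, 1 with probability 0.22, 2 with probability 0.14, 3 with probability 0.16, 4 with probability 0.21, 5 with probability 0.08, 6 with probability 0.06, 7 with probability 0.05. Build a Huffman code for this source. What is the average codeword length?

Repeatedly combine the two least-probable nodes; the expected code length is the sum of the merged weights.
merge 1/20 + 3/50 → 11/100
merge 2/25 + 2/25 → 4/25
merge 11/100 + 7/50 → 1/4
merge 4/25 + 4/25 → 8/25
merge 21/100 + 11/50 → 43/100
merge 1/4 + 8/25 → 57/100
merge 43/100 + 57/100 → 1
L = 11/100 + 4/25 + 1/4 + 8/25 + 43/100 + 57/100 + 1 = 71/25 = 2.84 bits/symbol.

2.84 bits/symbol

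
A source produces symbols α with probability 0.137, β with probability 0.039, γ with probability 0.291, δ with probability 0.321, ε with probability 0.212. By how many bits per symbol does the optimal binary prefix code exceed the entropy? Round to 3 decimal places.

Entropy H = −Σ p log₂ p ≈ 2.0943 bits.
Huffman merges: 39/1000+137/1000→22/125; 22/125+53/250→97/250; 291/1000+321/1000→153/250; 97/250+153/250→1. L = 272/125 ≈ 2.1760.
L − H = 2.1760 − 2.0943 = 0.082 bits.

0.082 bits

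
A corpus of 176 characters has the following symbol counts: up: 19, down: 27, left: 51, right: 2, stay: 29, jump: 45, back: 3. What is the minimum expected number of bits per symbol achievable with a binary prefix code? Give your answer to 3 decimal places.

Probabilities are the counts divided by 176.
Repeatedly combine the two least-probable nodes; the expected code length is the sum of the merged weights.
merge 1/88 + 3/176 → 5/176
merge 5/176 + 19/176 → 3/22
merge 3/22 + 27/176 → 51/176
merge 29/176 + 45/176 → 37/88
merge 51/176 + 51/176 → 51/88
merge 37/88 + 51/88 → 1
L = 5/176 + 3/22 + 51/176 + 37/88 + 51/88 + 1 = 27/11 ≈ 2.455 bits/symbol.

2.455 bits/symbol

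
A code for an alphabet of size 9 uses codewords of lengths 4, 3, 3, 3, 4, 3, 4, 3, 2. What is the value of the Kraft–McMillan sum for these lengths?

1.0625

With common denominator 2^4 = 16: Σ 2^(−ℓᵢ) = 1/16 + 2/16 + 2/16 + 2/16 + 1/16 + 2/16 + 1/16 + 2/16 + 4/16 = 17/16 = 1.0625.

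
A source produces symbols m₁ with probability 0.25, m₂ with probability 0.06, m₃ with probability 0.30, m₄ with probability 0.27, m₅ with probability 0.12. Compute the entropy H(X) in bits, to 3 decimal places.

H = −Σ pᵢ log₂ pᵢ.
−0.25·log₂(0.25) = 0.5000
−0.06·log₂(0.06) = 0.2435
−0.30·log₂(0.30) = 0.5211
−0.27·log₂(0.27) = 0.5100
−0.12·log₂(0.12) = 0.3671
Sum ≈ 2.1417 → 2.142 bits.

2.142 bits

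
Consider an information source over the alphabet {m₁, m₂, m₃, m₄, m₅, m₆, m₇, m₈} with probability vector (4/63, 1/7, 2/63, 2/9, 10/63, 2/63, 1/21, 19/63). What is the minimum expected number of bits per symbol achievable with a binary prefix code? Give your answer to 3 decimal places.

Repeatedly combine the two least-probable nodes; the expected code length is the sum of the merged weights.
merge 2/63 + 2/63 → 4/63
merge 1/21 + 4/63 → 1/9
merge 4/63 + 1/9 → 11/63
merge 1/7 + 10/63 → 19/63
merge 11/63 + 2/9 → 25/63
merge 19/63 + 19/63 → 38/63
merge 25/63 + 38/63 → 1
L = 4/63 + 1/9 + 11/63 + 19/63 + 25/63 + 38/63 + 1 = 167/63 ≈ 2.651 bits/symbol.

2.651 bits/symbol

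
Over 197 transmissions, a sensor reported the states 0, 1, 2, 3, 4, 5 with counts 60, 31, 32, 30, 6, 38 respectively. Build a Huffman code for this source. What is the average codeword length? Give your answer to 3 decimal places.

Probabilities are the counts divided by 197.
Repeatedly combine the two least-probable nodes; the expected code length is the sum of the merged weights.
merge 6/197 + 30/197 → 36/197
merge 31/197 + 32/197 → 63/197
merge 36/197 + 38/197 → 74/197
merge 60/197 + 63/197 → 123/197
merge 74/197 + 123/197 → 1
L = 36/197 + 63/197 + 74/197 + 123/197 + 1 = 493/197 ≈ 2.503 bits/symbol.

2.503 bits/symbol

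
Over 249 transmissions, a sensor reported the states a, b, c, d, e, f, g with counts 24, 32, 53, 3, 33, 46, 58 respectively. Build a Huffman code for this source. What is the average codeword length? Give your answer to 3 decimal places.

2.663 bits/symbol

Probabilities are the counts divided by 249.
Repeatedly combine the two least-probable nodes; the expected code length is the sum of the merged weights.
merge 1/83 + 8/83 → 9/83
merge 9/83 + 32/249 → 59/249
merge 11/83 + 46/249 → 79/249
merge 53/249 + 58/249 → 37/83
merge 59/249 + 79/249 → 46/83
merge 37/83 + 46/83 → 1
L = 9/83 + 59/249 + 79/249 + 37/83 + 46/83 + 1 = 221/83 ≈ 2.663 bits/symbol.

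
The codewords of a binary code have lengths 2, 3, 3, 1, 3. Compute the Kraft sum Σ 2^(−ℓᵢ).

1.125

With common denominator 2^3 = 8: Σ 2^(−ℓᵢ) = 2/8 + 1/8 + 1/8 + 4/8 + 1/8 = 9/8 = 1.125.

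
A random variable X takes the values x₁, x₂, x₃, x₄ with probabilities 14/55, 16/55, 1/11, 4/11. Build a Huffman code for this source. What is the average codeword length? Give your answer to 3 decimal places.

Repeatedly combine the two least-probable nodes; the expected code length is the sum of the merged weights.
merge 1/11 + 14/55 → 19/55
merge 16/55 + 19/55 → 7/11
merge 4/11 + 7/11 → 1
L = 19/55 + 7/11 + 1 = 109/55 ≈ 1.982 bits/symbol.

1.982 bits/symbol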